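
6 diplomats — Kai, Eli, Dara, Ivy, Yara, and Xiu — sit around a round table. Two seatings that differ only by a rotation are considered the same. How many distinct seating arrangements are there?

Fix one person's seat to break rotational symmetry; the remaining 5 people can be arranged in (5)! = 120 ways.

120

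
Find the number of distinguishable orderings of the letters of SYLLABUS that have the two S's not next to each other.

7560

There are 8!/(2!·2!) = 10080 arrangements of SYLLABUS in total.
If the two S's are adjacent, glue them into one block, leaving 7 items to arrange: (7)!/(2!) = 2520 ways.
Hence 10080 − 2520 = 7560.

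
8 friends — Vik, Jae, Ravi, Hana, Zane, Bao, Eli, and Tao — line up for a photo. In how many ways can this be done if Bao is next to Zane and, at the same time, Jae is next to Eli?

2880

Treat {Bao,Zane} as one block (2 orders) and {Jae,Eli} as another (2 orders).
That leaves 6 units to arrange: 2 × 2 × 6! = 4 × 720 = 2880.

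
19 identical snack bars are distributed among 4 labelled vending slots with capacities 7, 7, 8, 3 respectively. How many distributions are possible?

Without the upper bounds there are C(22,3) = 1540 ways to split 19 among 4 vending slots.
Subtract solutions that violate a single cap (substitute x_i' = x_i − (cap_i+1)): x_1 ≥ 8 gives C(14,3) = 364; x_2 ≥ 8 gives C(14,3) = 364; x_3 ≥ 9 gives C(13,3) = 286; x_4 ≥ 4 gives C(18,3) = 816. Together 1830.
Add back pairs where two caps are both exceeded: 20 + 10 + 120 + 10 + 120 + 84 = 364.
By inclusion–exclusion the count is 1540 − 1830 + 364 = 74.

74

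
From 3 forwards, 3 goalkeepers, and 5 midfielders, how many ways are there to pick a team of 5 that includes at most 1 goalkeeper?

266

Split by how many goalkeepers are chosen (0 through 1).
Sum: C(3,0)·C(8,5) + C(3,1)·C(8,4) = 56 + 210 = 266.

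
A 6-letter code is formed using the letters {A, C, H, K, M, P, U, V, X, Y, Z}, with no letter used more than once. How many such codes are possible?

Choose and order 6 of the 11 symbols: the first letter has 11 options, the next 10, and so on down to 6.
That product is 11 × 10 × 9 × 8 × 7 × 6 = 332640.

332640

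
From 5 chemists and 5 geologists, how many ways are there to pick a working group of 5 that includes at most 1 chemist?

26

Split by how many chemists are chosen (0 through 1).
Sum: C(5,0)·C(5,5) + C(5,1)·C(5,4) = 1 + 25 = 26.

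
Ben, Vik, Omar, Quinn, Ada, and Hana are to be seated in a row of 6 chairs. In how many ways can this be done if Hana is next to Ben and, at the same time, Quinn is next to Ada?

96

Treat {Hana,Ben} as one block (2 orders) and {Quinn,Ada} as another (2 orders).
That leaves 4 units to arrange: 2 × 2 × 4! = 4 × 24 = 96.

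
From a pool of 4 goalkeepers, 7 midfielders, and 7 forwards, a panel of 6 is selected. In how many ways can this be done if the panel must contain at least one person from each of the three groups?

With no constraint there are C(18,6) = 18564 possible selections.
Selections missing a whole group: no goalkeepers → C(14,6) = 3003; no midfielders → C(11,6) = 462; no forwards → C(11,6) = 462.
Add back selections omitting two groups (i.e. drawn from a single group): C(4,6) + C(7,6) + C(7,6) = 14.
By inclusion–exclusion: 18564 − 3927 + 14 = 14651.

14651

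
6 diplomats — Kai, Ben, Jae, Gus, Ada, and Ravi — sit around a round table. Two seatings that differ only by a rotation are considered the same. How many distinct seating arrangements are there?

Seat Kai anywhere (absorbing the rotational symmetry), then permute the other 5: (5)! = 120.

120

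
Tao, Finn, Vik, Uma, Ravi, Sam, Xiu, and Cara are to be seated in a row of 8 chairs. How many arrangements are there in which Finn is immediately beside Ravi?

Place the 6 others and the Finn-Ravi pair as 7 objects in a line; the pair has 2 internal arrangements.
So the count is 2·(7)! = 10080.

10080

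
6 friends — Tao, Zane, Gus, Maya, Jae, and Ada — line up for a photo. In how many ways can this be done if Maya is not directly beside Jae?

There are 6! = 720 arrangements in all. If Maya and Jae are adjacent, merging them into one block gives 2·(5)! = 240 arrangements.
Complementary counting: 720 − 240 = 480.

480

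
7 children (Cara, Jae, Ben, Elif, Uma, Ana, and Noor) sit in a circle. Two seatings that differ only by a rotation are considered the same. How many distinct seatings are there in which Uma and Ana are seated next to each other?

Glue Uma and Ana into a block (2 internal orders). Seating 6 units around a circle gives (5)! arrangements.
So 2 × (5)! = 2 × 120 = 240.

240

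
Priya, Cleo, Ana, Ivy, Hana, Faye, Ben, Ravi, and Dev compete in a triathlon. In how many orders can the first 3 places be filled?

This is an ordered selection of 3 from 9: P(9,3).
That gives 9 × 8 × 7 = 504.

504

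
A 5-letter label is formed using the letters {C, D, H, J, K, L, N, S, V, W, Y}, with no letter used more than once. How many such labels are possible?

This is a permutation of 5 out of 11: P(11,5) = 11!/6!.
11 × 10 × 9 × 8 × 7 = 55440.

55440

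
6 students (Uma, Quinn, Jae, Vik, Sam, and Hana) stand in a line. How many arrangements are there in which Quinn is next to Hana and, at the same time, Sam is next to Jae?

96

Treat {Quinn,Hana} as one block (2 orders) and {Sam,Jae} as another (2 orders).
That leaves 4 units to arrange: 2 × 2 × 4! = 4 × 24 = 96.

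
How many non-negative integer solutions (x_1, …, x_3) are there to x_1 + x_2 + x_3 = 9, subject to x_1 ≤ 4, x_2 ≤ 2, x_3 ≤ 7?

12

By stars and bars, unrestricted non-negative solutions to x_1+…+x_3 = 9 number C(9+2,2) = 55.
Subtract solutions that violate a single cap (substitute x_i' = x_i − (cap_i+1)): x_1 ≥ 5 gives C(6,2) = 15; x_2 ≥ 3 gives C(8,2) = 28; x_3 ≥ 8 gives C(3,2) = 3. Together 46.
Add back pairs where two caps are both exceeded: 3 + 0 + 0 = 3.
By inclusion–exclusion the count is 55 − 46 + 3 = 12.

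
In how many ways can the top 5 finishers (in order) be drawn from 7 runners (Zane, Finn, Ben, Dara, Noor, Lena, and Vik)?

There are 7 choices for 1st place, 6 for 2nd, and so on down to 3 for position 5.
That gives 7 × 6 × 5 × 4 × 3 = 2520.

2520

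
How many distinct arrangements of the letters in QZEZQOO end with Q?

180

Fix Q in the last position and arrange the remaining 6 letters.
Those 6 letters have O appearing twice and Z appearing twice, giving (6)!/(2!·2!) = 180.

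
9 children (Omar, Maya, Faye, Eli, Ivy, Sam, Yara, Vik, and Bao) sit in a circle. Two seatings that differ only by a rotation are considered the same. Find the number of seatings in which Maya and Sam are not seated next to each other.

30240

All circular seatings of 9 people number (8)! = 40320.
Those with Maya next to Sam: fuse the pair into one unit and seat 8 units around a circle — 2·(7)! = 10080.
Subtracting, 40320 − 10080 = 30240.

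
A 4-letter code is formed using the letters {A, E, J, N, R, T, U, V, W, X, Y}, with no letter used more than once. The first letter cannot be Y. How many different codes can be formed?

The first letter has 11−1 = 10 choices (anything except Y).
The remaining 3 letters are filled from the other 10 symbols without repetition: 10 × 9 × 8 = 720.
Total: 10 × 720 = 7200.

7200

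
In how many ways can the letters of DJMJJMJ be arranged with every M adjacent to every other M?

Treat the 2 copies of M as a single block. The multiset to arrange is then {MM, D, J, J, J, J}, 6 items in all.
That gives (6)!/(4!) = 30 arrangements.

30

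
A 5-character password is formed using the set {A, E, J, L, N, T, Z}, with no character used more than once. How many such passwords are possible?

Choose and order 5 of the 7 symbols: the first character has 7 options, the next 6, and so on down to 3.
That product is 7 × 6 × 5 × 4 × 3 = 2520.

2520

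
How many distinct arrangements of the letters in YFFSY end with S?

Fix S in the last position and arrange the remaining 4 letters.
Those 4 letters have F appearing twice and Y appearing twice, giving (4)!/(2!·2!) = 6.

6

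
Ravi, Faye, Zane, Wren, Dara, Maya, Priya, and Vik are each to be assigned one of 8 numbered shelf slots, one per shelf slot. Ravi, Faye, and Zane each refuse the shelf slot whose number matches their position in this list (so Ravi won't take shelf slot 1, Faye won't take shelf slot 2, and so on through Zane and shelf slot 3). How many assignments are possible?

Let Aᵢ (for i ∈ {1, 2, 3}) be the placements that put person i in their forbidden shelf slot. Any j of these fix j positions, leaving (8−j)! ways to fill the rest, and there are C(3,j) ways to pick which j.
By inclusion–exclusion, the number of valid placements is Σ_{j=0}^{3} (−1)^j C(3,j)·(8−j)!.
Computing: 40320 − 15120 + 2160 − 120 = 27240.

27240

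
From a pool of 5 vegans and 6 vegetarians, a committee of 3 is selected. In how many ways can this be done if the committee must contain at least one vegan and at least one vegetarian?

With no constraint there are C(11,3) = 165 possible selections.
Selections missing a whole group: no vegans → C(6,3) = 20; no vegetarians → C(5,3) = 10.
Both groups omitted at once is impossible, so 165 − 30 = 135.

135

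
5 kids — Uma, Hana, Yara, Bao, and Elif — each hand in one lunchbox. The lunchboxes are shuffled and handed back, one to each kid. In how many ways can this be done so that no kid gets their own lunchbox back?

Let Aᵢ be the assignments in which kid i gets their own lunchbox. We want the size of the complement of A₁∪…∪A_5.
By inclusion–exclusion this is Σ_{j=0}^{5} (−1)^j C(5,j)·(5−j)!.
Computing: 120 − 120 + 60 − 20 + 5 − 1 = 44.

44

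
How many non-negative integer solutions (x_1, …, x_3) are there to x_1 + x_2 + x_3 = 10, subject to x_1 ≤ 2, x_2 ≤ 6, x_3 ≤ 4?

6

Ignoring the caps, the number of non-negative solutions to x_1+…+x_3 = 10 is C(12,2) = 66.
Subtract solutions that violate a single cap (substitute x_i' = x_i − (cap_i+1)): x_1 ≥ 3 gives C(9,2) = 36; x_2 ≥ 7 gives C(5,2) = 10; x_3 ≥ 5 gives C(7,2) = 21. Together 67.
Add back pairs where two caps are both exceeded: 1 + 6 + 0 = 7.
By inclusion–exclusion the count is 66 − 67 + 7 = 6.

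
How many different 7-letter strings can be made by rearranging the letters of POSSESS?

The 7 letters of POSSESS have repeats: S appearing 4 times.
So there are 7! / (4!) = 210 distinguishable arrangements.

210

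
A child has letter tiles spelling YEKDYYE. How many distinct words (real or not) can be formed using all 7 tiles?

420

YEKDYYE has 7 letters with E appearing twice and Y appearing 3 times.
Dividing 7! = 5040 by 3!·2! = 12 for the repeated letters gives 420.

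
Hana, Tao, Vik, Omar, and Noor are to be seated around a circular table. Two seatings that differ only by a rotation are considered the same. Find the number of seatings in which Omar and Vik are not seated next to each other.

All circular seatings of 5 people number (4)! = 24.
Seatings with Omar beside Vik: treat them as a block with 2 internal orders, giving 2 × (3)! = 12.
Subtracting, 24 − 12 = 12.

12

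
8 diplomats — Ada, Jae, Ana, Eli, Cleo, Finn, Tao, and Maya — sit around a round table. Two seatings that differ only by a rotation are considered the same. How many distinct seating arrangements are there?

Seat Ada anywhere (absorbing the rotational symmetry), then permute the other 7: (7)! = 5040.

5040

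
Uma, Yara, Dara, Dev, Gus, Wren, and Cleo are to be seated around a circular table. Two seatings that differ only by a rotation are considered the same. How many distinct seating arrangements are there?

Seat Uma anywhere (absorbing the rotational symmetry), then permute the other 6: (6)! = 720.

720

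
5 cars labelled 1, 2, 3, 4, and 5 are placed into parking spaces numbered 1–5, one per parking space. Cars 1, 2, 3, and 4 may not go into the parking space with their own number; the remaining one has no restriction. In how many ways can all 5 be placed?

53

Let Aᵢ (for 1 ≤ i ≤ 4) be the placements that put car i in its forbidden parking space. Any j of these fix j positions, leaving (5−j)! ways to fill the rest, and there are C(4,j) ways to pick which j.
By inclusion–exclusion, the number of valid placements is Σ_{j=0}^{4} (−1)^j C(4,j)·(5−j)!.
Computing: 120 − 96 + 36 − 8 + 1 = 53.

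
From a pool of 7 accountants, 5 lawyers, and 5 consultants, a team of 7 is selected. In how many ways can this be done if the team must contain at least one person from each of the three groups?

Total 7-person selections from all 17: C(17,7) = 19448.
Selections missing a whole group: no accountants → C(10,7) = 120; no lawyers → C(12,7) = 792; no consultants → C(12,7) = 792.
Add back selections omitting two groups (i.e. drawn from a single group): C(7,7) + C(5,7) + C(5,7) = 1.
By inclusion–exclusion: 19448 − 1704 + 1 = 17745.

17745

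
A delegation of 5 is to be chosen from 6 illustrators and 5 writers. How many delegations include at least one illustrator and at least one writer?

Unrestricted: C(11,5) = 462 ways to pick any 5 of the 11.
Subtract selections that omit an entire group: no illustrators → C(5,5) = 1; no writers → C(6,5) = 6.
Both groups omitted at once is impossible, so 462 − 7 = 455.

455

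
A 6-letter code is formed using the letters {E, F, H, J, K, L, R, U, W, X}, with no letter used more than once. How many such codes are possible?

With no repetition, fill the 6 letters in order: 10 choices, then 9, down to 5.
That product is 10 × 9 × 8 × 7 × 6 × 5 = 151200.

151200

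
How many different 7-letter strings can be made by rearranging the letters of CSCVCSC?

CSCVCSC has 7 letters with C appearing 4 times and S appearing twice.
The number of distinct arrangements is 7!/(4!·2!) = 5040/48 = 105.

105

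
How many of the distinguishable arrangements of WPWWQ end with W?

12

With the last slot taken by W, it remains to arrange the other 4 letters (PWWQ).
Those 4 letters have W appearing twice, giving (4)!/(2!) = 12.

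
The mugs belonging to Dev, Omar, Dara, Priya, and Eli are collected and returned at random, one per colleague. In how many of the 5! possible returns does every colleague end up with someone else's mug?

Count assignments avoiding every fixed point. For any j of the 5 colleagues fixed to their own mug, the other 5−j can be arranged in (5−j)! ways.
By inclusion–exclusion this is Σ_{j=0}^{5} (−1)^j C(5,j)·(5−j)!.
Computing: 120 − 120 + 60 − 20 + 5 − 1 = 44.

44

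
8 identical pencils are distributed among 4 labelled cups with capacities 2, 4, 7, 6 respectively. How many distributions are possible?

85

Ignoring the caps, the number of non-negative solutions to x_1+…+x_4 = 8 is C(11,3) = 165.
Subtract solutions that violate a single cap (substitute x_i' = x_i − (cap_i+1)): x_1 ≥ 3 gives C(8,3) = 56; x_2 ≥ 5 gives C(6,3) = 20; x_3 ≥ 8 gives C(3,3) = 1; x_4 ≥ 7 gives C(4,3) = 4. Together 81.
Add back pairs where two caps are both exceeded: 1 + 0 + 0 + 0 + 0 + 0 = 1.
By inclusion–exclusion the count is 165 − 81 + 1 = 85.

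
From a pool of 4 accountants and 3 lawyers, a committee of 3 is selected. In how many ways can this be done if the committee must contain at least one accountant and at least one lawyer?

With no constraint there are C(7,3) = 35 possible selections.
Selections missing a whole group: no accountants → C(3,3) = 1; no lawyers → C(4,3) = 4.
Both groups omitted at once is impossible, so 35 − 5 = 30.

30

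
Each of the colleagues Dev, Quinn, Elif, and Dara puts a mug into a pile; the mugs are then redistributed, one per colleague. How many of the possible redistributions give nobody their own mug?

Let Aᵢ be the assignments in which colleague i gets their own mug. We want the size of the complement of A₁∪…∪A_4.
By inclusion–exclusion this is Σ_{j=0}^{4} (−1)^j C(4,j)·(4−j)!.
Computing: 24 − 24 + 12 − 4 + 1 = 9.

9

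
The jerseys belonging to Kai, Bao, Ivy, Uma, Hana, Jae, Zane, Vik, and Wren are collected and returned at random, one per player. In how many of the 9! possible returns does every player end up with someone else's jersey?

Count assignments avoiding every fixed point. For any j of the 9 players fixed to their old jersey, the other 9−j can be arranged in (9−j)! ways.
By inclusion–exclusion this is Σ_{j=0}^{9} (−1)^j C(9,j)·(9−j)!.
Computing: 362880 − 362880 + 181440 − 60480 + 15120 − 3024 + 504 − 72 + 9 − 1 = 133496.

133496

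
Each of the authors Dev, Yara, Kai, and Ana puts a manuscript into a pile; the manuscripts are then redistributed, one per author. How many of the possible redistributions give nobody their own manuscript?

9

Count assignments avoiding every fixed point. For any j of the 4 authors fixed to their own manuscript, the other 4−j can be arranged in (4−j)! ways.
By inclusion–exclusion this is Σ_{j=0}^{4} (−1)^j C(4,j)·(4−j)!.
Computing: 24 − 24 + 12 − 4 + 1 = 9.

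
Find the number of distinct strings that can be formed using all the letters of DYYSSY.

60

The 6 letters of DYYSSY have repeats: S appearing twice and Y appearing 3 times.
The number of distinct arrangements is 6!/(3!·2!) = 720/12 = 60.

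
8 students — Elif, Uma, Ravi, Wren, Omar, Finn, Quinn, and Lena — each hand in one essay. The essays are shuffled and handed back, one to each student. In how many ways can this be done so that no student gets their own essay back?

14833

Let Aᵢ be the assignments in which student i gets their own essay. We want the size of the complement of A₁∪…∪A_8.
By inclusion–exclusion this is Σ_{j=0}^{8} (−1)^j C(8,j)·(8−j)!.
Computing: 40320 − 40320 + 20160 − 6720 + 1680 − 336 + 56 − 8 + 1 = 14833.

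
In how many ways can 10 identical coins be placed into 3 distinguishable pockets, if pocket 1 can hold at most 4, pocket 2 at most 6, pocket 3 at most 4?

15

Ignoring the caps, the number of non-negative solutions to x_1+…+x_3 = 10 is C(12,2) = 66.
Subtract solutions that violate a single cap (substitute x_i' = x_i − (cap_i+1)): x_1 ≥ 5 gives C(7,2) = 21; x_2 ≥ 7 gives C(5,2) = 10; x_3 ≥ 5 gives C(7,2) = 21. Together 52.
Add back pairs where two caps are both exceeded: 0 + 1 + 0 = 1.
By inclusion–exclusion the count is 66 − 52 + 1 = 15.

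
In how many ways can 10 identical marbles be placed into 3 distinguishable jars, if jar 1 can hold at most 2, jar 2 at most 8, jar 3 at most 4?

12

Ignoring the caps, the number of non-negative solutions to x_1+…+x_3 = 10 is C(12,2) = 66.
Subtract solutions that violate a single cap (substitute x_i' = x_i − (cap_i+1)): x_1 ≥ 3 gives C(9,2) = 36; x_2 ≥ 9 gives C(3,2) = 3; x_3 ≥ 5 gives C(7,2) = 21. Together 60.
Add back pairs where two caps are both exceeded: 0 + 6 + 0 = 6.
By inclusion–exclusion the count is 66 − 60 + 6 = 12.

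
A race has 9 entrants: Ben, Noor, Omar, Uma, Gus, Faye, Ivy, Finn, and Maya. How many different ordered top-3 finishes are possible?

There are 9 choices for 1st place, 8 for 2nd, and 7 for 3rd.
That gives 9 × 8 × 7 = 504.

504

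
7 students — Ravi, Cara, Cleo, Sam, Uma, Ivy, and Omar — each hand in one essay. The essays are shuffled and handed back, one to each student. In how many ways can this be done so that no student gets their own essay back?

Let Aᵢ be the assignments in which student i gets their own essay. We want the size of the complement of A₁∪…∪A_7.
By inclusion–exclusion this is Σ_{j=0}^{7} (−1)^j C(7,j)·(7−j)!.
Computing: 5040 − 5040 + 2520 − 840 + 210 − 42 + 7 − 1 = 1854.

1854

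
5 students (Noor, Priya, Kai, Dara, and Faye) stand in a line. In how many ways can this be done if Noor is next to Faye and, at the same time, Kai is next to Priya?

Treat {Noor,Faye} as one block (2 orders) and {Kai,Priya} as another (2 orders).
That leaves 3 units to arrange: 2 × 2 × 3! = 4 × 6 = 24.

24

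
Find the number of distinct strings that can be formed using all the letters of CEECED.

CEECED has 6 letters with C appearing twice and E appearing 3 times.
Dividing 6! = 720 by 3!·2! = 12 for the repeated letters gives 60.

60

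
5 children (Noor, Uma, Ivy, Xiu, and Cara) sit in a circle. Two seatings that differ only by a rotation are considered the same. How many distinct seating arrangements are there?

Seat Noor anywhere (absorbing the rotational symmetry), then permute the other 4: (4)! = 24.

24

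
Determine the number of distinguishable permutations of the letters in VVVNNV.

Letter multiplicities in VVVNNV: N×2, V×4.
Dividing 6! = 720 by 4!·2! = 48 for the repeated letters gives 15.

15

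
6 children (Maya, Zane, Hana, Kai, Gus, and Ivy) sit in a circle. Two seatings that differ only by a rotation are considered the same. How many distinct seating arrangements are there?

Around a circle, 6 distinct people have 6!/6 = (5)! = 120 rotationally distinct seatings.

120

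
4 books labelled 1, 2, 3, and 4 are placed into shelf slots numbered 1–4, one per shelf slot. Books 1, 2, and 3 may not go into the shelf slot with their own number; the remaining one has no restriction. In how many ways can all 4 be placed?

11

Let Aᵢ (for i ∈ {1, 2, 3}) be the placements that put book i in its forbidden shelf slot. Any j of these fix j positions, leaving (4−j)! ways to fill the rest, and there are C(3,j) ways to pick which j.
By inclusion–exclusion, the number of valid placements is Σ_{j=0}^{3} (−1)^j C(3,j)·(4−j)!.
Computing: 24 − 18 + 6 − 1 = 11.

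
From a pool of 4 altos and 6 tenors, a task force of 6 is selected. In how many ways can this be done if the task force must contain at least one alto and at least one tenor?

209

With no constraint there are C(10,6) = 210 possible selections.
Selections missing a whole group: no altos → C(6,6) = 1; no tenors → C(4,6) = 0.
Both groups omitted at once is impossible, so 210 − 1 = 209.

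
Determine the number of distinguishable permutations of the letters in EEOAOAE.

210

The 7 letters of EEOAOAE have repeats: A appearing twice, E appearing 3 times, and O appearing twice.
Dividing 7! = 5040 by 3!·2!·2! = 24 for the repeated letters gives 210.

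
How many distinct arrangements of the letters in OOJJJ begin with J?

With the first slot taken by J, it remains to arrange the other 4 letters (OOJJ).
Those 4 letters have J appearing twice and O appearing twice, giving (4)!/(2!·2!) = 6.

6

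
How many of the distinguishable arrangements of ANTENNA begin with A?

With the first slot taken by A, it remains to arrange the other 6 letters (NTENNA).
Those 6 letters have N appearing 3 times, giving (6)!/(3!) = 120.

120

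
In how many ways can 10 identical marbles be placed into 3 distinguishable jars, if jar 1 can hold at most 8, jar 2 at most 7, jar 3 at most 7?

By stars and bars, unrestricted non-negative solutions to x_1+…+x_3 = 10 number C(10+2,2) = 66.
Subtract solutions that violate a single cap (substitute x_i' = x_i − (cap_i+1)): x_1 ≥ 9 gives C(3,2) = 3; x_2 ≥ 8 gives C(4,2) = 6; x_3 ≥ 8 gives C(4,2) = 6. Together 15.
No two caps can be exceeded simultaneously, so the pair terms are all 0.
By inclusion–exclusion the count is 66 − 15 + 0 = 51.

51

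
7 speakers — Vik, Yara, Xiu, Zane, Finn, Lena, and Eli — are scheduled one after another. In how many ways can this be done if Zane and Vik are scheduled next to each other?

Glue Zane and Vik into one block (2 internal orders), leaving 6 units to arrange in a row.
So the count is 2·(6)! = 1440.

1440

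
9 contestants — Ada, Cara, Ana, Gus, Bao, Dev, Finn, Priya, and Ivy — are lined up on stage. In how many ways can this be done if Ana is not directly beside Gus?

Of the 9! = 362880 arrangements, those with Ana and Gus adjacent number 2 × 8! = 80640 (treat the pair as a block with 2 internal orders).
Complementary counting: 362880 − 80640 = 282240.

282240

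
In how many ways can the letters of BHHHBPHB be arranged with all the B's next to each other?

30

Treat the 3 copies of B as a single block. The multiset to arrange is then {BBB, H, H, H, H, P}, 6 items in all.
That gives (6)!/(4!) = 30 arrangements.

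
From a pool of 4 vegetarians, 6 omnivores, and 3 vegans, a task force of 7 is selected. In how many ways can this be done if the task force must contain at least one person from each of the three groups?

1559

Unrestricted: C(13,7) = 1716 ways to pick any 7 of the 13.
Subtract selections that omit an entire group: no vegetarians → C(9,7) = 36; no omnivores → C(7,7) = 1; no vegans → C(10,7) = 120.
Add back selections omitting two groups (i.e. drawn from a single group): C(4,7) + C(6,7) + C(3,7) = 0.
By inclusion–exclusion: 1716 − 157 + 0 = 1559.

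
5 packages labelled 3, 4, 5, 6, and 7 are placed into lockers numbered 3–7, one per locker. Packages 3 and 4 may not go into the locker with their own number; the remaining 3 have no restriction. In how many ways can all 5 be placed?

78

Let Aᵢ (for i ∈ {3, 4}) be the placements that put package i in its forbidden locker. Any j of these fix j positions, leaving (5−j)! ways to fill the rest, and there are C(2,j) ways to pick which j.
By inclusion–exclusion, the number of valid placements is Σ_{j=0}^{2} (−1)^j C(2,j)·(5−j)!.
Computing: 120 − 48 + 6 = 78.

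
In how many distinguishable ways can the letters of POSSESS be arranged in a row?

POSSESS has 7 letters with S appearing 4 times.
Dividing 7! = 5040 by 4! = 24 for the repeated letters gives 210.

210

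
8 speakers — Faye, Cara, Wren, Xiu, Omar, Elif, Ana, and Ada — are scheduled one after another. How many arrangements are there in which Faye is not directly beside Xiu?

30240

Of the 8! = 40320 arrangements, those with Faye and Xiu adjacent number 2 × 7! = 10080 (treat the pair as a block with 2 internal orders).
So 40320 − 10080 = 30240 arrangements keep them apart.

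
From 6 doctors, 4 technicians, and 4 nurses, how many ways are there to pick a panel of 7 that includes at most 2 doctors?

1016

Split by how many doctors are chosen (0 through 2).
Sum: C(6,0)·C(8,7) + C(6,1)·C(8,6) + C(6,2)·C(8,5) = 8 + 168 + 840 = 1016.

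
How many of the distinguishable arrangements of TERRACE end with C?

180

Fix C in the last position and arrange the remaining 6 letters.
Those 6 letters have E appearing twice and R appearing twice, giving (6)!/(2!·2!) = 180.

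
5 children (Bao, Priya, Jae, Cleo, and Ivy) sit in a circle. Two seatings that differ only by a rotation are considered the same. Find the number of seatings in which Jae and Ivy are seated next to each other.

Treat {Jae, Ivy} as one unit (2 internal orders) and seat the resulting 4 units around the table: (3)! circular arrangements.
So 2 × (3)! = 2 × 6 = 12.

12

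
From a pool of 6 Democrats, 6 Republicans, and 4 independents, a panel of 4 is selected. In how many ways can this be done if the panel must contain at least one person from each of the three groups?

936

Unrestricted: C(16,4) = 1820 ways to pick any 4 of the 16.
Selections missing a whole group: no Democrats → C(10,4) = 210; no Republicans → C(10,4) = 210; no independents → C(12,4) = 495.
Add back selections omitting two groups (i.e. drawn from a single group): C(6,4) + C(6,4) + C(4,4) = 31.
By inclusion–exclusion: 1820 − 915 + 31 = 936.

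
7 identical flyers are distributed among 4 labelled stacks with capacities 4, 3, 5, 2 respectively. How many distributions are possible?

Without the upper bounds there are C(10,3) = 120 ways to split 7 among 4 stacks.
Subtract solutions that violate a single cap (substitute x_i' = x_i − (cap_i+1)): x_1 ≥ 5 gives C(5,3) = 10; x_2 ≥ 4 gives C(6,3) = 20; x_3 ≥ 6 gives C(4,3) = 4; x_4 ≥ 3 gives C(7,3) = 35. Together 69.
Add back pairs where two caps are both exceeded: 0 + 0 + 0 + 0 + 1 + 0 = 1.
By inclusion–exclusion the count is 120 − 69 + 1 = 52.

52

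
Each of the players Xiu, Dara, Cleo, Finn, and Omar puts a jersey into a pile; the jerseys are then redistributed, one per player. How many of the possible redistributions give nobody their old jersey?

Count assignments avoiding every fixed point. For any j of the 5 players fixed to their old jersey, the other 5−j can be arranged in (5−j)! ways.
By inclusion–exclusion this is Σ_{j=0}^{5} (−1)^j C(5,j)·(5−j)!.
Computing: 120 − 120 + 60 − 20 + 5 − 1 = 44.

44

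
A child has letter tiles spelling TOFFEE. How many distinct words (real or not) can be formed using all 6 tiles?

180

TOFFEE has 6 letters with E appearing twice and F appearing twice.
So there are 6! / (2!·2!) = 180 distinguishable arrangements.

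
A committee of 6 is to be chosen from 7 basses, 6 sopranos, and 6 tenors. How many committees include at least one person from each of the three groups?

With no constraint there are C(19,6) = 27132 possible selections.
Subtract selections that omit an entire group: no basses → C(12,6) = 924; no sopranos → C(13,6) = 1716; no tenors → C(13,6) = 1716.
Add back selections omitting two groups (i.e. drawn from a single group): C(7,6) + C(6,6) + C(6,6) = 9.
By inclusion–exclusion: 27132 − 4356 + 9 = 22785.

22785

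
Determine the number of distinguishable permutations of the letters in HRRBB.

30

Letter multiplicities in HRRBB: B×2, H×1, R×2.
The number of distinct arrangements is 5!/(2!·2!) = 120/4 = 30.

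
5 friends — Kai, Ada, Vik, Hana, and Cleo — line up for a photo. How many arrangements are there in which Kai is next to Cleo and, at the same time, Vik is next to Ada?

Treat {Kai,Cleo} as one block (2 orders) and {Vik,Ada} as another (2 orders).
That leaves 3 units to arrange: 2 × 2 × 3! = 4 × 6 = 24.

24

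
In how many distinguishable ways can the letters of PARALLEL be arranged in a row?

3360

The 8 letters of PARALLEL have repeats: A appearing twice and L appearing 3 times.
The number of distinct arrangements is 8!/(3!·2!) = 40320/12 = 3360.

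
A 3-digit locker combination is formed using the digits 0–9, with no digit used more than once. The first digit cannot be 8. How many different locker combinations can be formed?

648

The first digit has 10−1 = 9 choices (anything except 8).
The remaining 2 digits are filled from the other 9 symbols without repetition: 9 × 8 = 72.
Total: 9 × 72 = 648.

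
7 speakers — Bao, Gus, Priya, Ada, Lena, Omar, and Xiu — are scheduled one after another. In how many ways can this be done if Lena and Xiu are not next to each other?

There are 7! = 5040 arrangements in all. If Lena and Xiu are adjacent, merging them into one block gives 2·(6)! = 1440 arrangements.
Complementary counting: 5040 − 1440 = 3600.

3600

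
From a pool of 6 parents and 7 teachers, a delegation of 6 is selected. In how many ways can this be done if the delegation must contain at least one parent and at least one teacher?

With no constraint there are C(13,6) = 1716 possible selections.
Subtract selections that omit an entire group: no parents → C(7,6) = 7; no teachers → C(6,6) = 1.
Both groups omitted at once is impossible, so 1716 − 8 = 1708.

1708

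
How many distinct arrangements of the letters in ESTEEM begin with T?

20

With the first slot taken by T, it remains to arrange the other 5 letters (ESEEM).
Those 5 letters have E appearing 3 times, giving (5)!/(3!) = 20.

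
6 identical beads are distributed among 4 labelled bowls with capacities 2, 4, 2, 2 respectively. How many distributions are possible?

23

Ignoring the caps, the number of non-negative solutions to x_1+…+x_4 = 6 is C(9,3) = 84.
Subtract solutions that violate a single cap (substitute x_i' = x_i − (cap_i+1)): x_1 ≥ 3 gives C(6,3) = 20; x_2 ≥ 5 gives C(4,3) = 4; x_3 ≥ 3 gives C(6,3) = 20; x_4 ≥ 3 gives C(6,3) = 20. Together 64.
Add back pairs where two caps are both exceeded: 0 + 1 + 1 + 0 + 0 + 1 = 3.
By inclusion–exclusion the count is 84 − 64 + 3 = 23.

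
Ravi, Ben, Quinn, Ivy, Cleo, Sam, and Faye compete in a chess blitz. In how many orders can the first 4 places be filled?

840

There are 7 choices for 1st place, 6 for 2nd, and so on down to 4 for position 4.
That gives 7 × 6 × 5 × 4 = 840.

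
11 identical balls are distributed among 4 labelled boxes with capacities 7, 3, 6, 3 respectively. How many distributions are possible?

Without the upper bounds there are C(14,3) = 364 ways to split 11 among 4 boxes.
Subtract solutions that violate a single cap (substitute x_i' = x_i − (cap_i+1)): x_1 ≥ 8 gives C(6,3) = 20; x_2 ≥ 4 gives C(10,3) = 120; x_3 ≥ 7 gives C(7,3) = 35; x_4 ≥ 4 gives C(10,3) = 120. Together 295.
Add back pairs where two caps are both exceeded: 0 + 0 + 0 + 1 + 20 + 1 = 22.
By inclusion–exclusion the count is 364 − 295 + 22 = 91.

91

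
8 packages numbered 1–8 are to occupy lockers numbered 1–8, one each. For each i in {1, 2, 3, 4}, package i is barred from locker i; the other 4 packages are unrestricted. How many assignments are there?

24024

Let Aᵢ (for 1 ≤ i ≤ 4) be the placements that put package i in its forbidden locker. Any j of these fix j positions, leaving (8−j)! ways to fill the rest, and there are C(4,j) ways to pick which j.
By inclusion–exclusion, the number of valid placements is Σ_{j=0}^{4} (−1)^j C(4,j)·(8−j)!.
Computing: 40320 − 20160 + 4320 − 480 + 24 = 24024.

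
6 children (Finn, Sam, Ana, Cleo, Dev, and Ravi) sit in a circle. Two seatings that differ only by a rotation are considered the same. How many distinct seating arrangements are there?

120

Seat Finn anywhere (absorbing the rotational symmetry), then permute the other 5: (5)! = 120.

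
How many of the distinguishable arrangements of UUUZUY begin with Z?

Fix Z in the first position and arrange the remaining 5 letters.
Those 5 letters have U appearing 4 times, giving (5)!/(4!) = 5.

5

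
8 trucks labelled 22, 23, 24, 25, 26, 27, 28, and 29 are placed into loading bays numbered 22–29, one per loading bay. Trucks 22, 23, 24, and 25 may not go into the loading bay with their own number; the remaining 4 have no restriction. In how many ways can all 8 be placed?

24024

Let Aᵢ (for 22 ≤ i ≤ 25) be the placements that put truck i in its forbidden loading bay. Any j of these fix j positions, leaving (8−j)! ways to fill the rest, and there are C(4,j) ways to pick which j.
By inclusion–exclusion, the number of valid placements is Σ_{j=0}^{4} (−1)^j C(4,j)·(8−j)!.
Computing: 40320 − 20160 + 4320 − 480 + 24 = 24024.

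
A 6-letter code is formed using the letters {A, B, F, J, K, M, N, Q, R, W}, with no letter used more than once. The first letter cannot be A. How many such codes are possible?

136080

The first letter has 10−1 = 9 choices (anything except A).
The remaining 5 letters are filled from the other 9 symbols without repetition: 9 × 8 × 7 × 6 × 5 = 15120.
Total: 9 × 15120 = 136080.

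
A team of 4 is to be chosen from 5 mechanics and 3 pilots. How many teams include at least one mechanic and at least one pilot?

Total 4-person selections from all 8: C(8,4) = 70.
Selections missing a whole group: no mechanics → C(3,4) = 0; no pilots → C(5,4) = 5.
Both groups omitted at once is impossible, so 70 − 5 = 65.

65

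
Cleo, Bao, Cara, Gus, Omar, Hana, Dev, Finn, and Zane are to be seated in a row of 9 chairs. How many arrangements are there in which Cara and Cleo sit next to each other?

80640

Treat {Cara, Cleo} as a single unit. There are 8 units to order, and the pair itself can be ordered 2 ways.
So the count is 2·(8)! = 80640.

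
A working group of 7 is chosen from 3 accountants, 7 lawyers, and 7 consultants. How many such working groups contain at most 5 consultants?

Split by how many consultants are chosen (0 through 5).
Sum: C(7,0)·C(10,7) + C(7,1)·C(10,6) + C(7,2)·C(10,5) + C(7,3)·C(10,4) + C(7,4)·C(10,3) + C(7,5)·C(10,2) = 120 + 1470 + 5292 + 7350 + 4200 + 945 = 19377.

19377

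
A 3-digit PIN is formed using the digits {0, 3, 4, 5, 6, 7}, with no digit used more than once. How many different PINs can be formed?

This is a permutation of 3 out of 6: P(6,3) = 6!/3!.
That product is 6 × 5 × 4 = 120.

120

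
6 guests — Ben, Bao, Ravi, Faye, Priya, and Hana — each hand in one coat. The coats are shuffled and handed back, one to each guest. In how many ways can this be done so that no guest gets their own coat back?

265

This is the derangement count D_6: permutations of 6 items with no fixed point.
By inclusion–exclusion this is Σ_{j=0}^{6} (−1)^j C(6,j)·(6−j)!.
Computing: 720 − 720 + 360 − 120 + 30 − 6 + 1 = 265.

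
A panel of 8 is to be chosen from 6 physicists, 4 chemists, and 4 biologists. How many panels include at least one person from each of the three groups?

With no constraint there are C(14,8) = 3003 possible selections.
Selections missing a whole group: no physicists → C(8,8) = 1; no chemists → C(10,8) = 45; no biologists → C(10,8) = 45.
Add back selections omitting two groups (i.e. drawn from a single group): C(6,8) + C(4,8) + C(4,8) = 0.
By inclusion–exclusion: 3003 − 91 + 0 = 2912.

2912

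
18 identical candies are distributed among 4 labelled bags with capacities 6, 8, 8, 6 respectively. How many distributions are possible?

238

By stars and bars, unrestricted non-negative solutions to x_1+…+x_4 = 18 number C(18+3,3) = 1330.
Subtract solutions that violate a single cap (substitute x_i' = x_i − (cap_i+1)): x_1 ≥ 7 gives C(14,3) = 364; x_2 ≥ 9 gives C(12,3) = 220; x_3 ≥ 9 gives C(12,3) = 220; x_4 ≥ 7 gives C(14,3) = 364. Together 1168.
Add back pairs where two caps are both exceeded: 10 + 10 + 35 + 1 + 10 + 10 = 76.
By inclusion–exclusion the count is 1330 − 1168 + 76 = 238.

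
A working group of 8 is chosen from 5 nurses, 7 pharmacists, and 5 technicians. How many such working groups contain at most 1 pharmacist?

885

Split by how many pharmacists are chosen (0 through 1).
Sum: C(7,0)·C(10,8) + C(7,1)·C(10,7) = 45 + 840 = 885.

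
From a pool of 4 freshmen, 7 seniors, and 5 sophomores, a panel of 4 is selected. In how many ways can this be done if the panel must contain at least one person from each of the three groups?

With no constraint there are C(16,4) = 1820 possible selections.
Selections missing a whole group: no freshmen → C(12,4) = 495; no seniors → C(9,4) = 126; no sophomores → C(11,4) = 330.
Add back selections omitting two groups (i.e. drawn from a single group): C(4,4) + C(7,4) + C(5,4) = 41.
By inclusion–exclusion: 1820 − 951 + 41 = 910.

910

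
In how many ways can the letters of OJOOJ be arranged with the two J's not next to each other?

6

There are 5!/(3!·2!) = 10 arrangements of OJOOJ in total.
If the two J's are adjacent, glue them into one block, leaving 4 items to arrange: (4)!/(3!) = 4 ways.
Subtracting, 10 − 4 = 6 arrangements keep the J's apart.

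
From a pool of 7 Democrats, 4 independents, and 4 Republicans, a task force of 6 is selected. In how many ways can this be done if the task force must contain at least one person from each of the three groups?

4060

Total 6-person selections from all 15: C(15,6) = 5005.
Selections missing a whole group: no Democrats → C(8,6) = 28; no independents → C(11,6) = 462; no Republicans → C(11,6) = 462.
Add back selections omitting two groups (i.e. drawn from a single group): C(7,6) + C(4,6) + C(4,6) = 7.
By inclusion–exclusion: 5005 − 952 + 7 = 4060.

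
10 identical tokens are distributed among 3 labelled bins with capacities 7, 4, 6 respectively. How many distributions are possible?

29

Ignoring the caps, the number of non-negative solutions to x_1+…+x_3 = 10 is C(12,2) = 66.
Subtract solutions that violate a single cap (substitute x_i' = x_i − (cap_i+1)): x_1 ≥ 8 gives C(4,2) = 6; x_2 ≥ 5 gives C(7,2) = 21; x_3 ≥ 7 gives C(5,2) = 10. Together 37.
No two caps can be exceeded simultaneously, so the pair terms are all 0.
By inclusion–exclusion the count is 66 − 37 + 0 = 29.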